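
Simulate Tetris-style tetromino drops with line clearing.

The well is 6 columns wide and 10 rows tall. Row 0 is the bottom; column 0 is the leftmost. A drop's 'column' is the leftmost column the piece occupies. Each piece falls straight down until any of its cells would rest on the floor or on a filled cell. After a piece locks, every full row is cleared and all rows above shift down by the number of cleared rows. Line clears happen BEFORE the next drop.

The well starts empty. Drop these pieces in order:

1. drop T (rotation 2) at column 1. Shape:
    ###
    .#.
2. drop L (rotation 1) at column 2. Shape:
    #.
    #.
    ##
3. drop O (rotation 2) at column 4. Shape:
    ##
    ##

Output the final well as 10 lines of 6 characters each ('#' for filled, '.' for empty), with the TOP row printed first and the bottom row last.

Drop 1: T rot2 at col 1 lands with bottom-row=0; cleared 0 line(s) (total 0); column heights now [0 2 2 2 0 0], max=2
Drop 2: L rot1 at col 2 lands with bottom-row=2; cleared 0 line(s) (total 0); column heights now [0 2 5 3 0 0], max=5
Drop 3: O rot2 at col 4 lands with bottom-row=0; cleared 0 line(s) (total 0); column heights now [0 2 5 3 2 2], max=5

Answer: ......
......
......
......
......
..#...
..#...
..##..
.#####
..#.##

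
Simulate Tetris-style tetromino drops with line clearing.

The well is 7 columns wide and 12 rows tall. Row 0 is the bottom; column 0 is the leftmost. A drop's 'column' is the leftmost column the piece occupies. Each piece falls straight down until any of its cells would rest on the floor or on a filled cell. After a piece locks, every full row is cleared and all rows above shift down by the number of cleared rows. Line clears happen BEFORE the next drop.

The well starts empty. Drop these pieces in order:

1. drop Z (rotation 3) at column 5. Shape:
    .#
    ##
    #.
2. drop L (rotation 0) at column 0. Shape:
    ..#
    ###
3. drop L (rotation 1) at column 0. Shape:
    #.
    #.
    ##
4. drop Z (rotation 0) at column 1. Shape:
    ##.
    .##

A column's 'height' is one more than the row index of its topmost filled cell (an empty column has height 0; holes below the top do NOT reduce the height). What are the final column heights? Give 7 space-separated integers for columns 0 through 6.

Drop 1: Z rot3 at col 5 lands with bottom-row=0; cleared 0 line(s) (total 0); column heights now [0 0 0 0 0 2 3], max=3
Drop 2: L rot0 at col 0 lands with bottom-row=0; cleared 0 line(s) (total 0); column heights now [1 1 2 0 0 2 3], max=3
Drop 3: L rot1 at col 0 lands with bottom-row=1; cleared 0 line(s) (total 0); column heights now [4 2 2 0 0 2 3], max=4
Drop 4: Z rot0 at col 1 lands with bottom-row=2; cleared 0 line(s) (total 0); column heights now [4 4 4 3 0 2 3], max=4

Answer: 4 4 4 3 0 2 3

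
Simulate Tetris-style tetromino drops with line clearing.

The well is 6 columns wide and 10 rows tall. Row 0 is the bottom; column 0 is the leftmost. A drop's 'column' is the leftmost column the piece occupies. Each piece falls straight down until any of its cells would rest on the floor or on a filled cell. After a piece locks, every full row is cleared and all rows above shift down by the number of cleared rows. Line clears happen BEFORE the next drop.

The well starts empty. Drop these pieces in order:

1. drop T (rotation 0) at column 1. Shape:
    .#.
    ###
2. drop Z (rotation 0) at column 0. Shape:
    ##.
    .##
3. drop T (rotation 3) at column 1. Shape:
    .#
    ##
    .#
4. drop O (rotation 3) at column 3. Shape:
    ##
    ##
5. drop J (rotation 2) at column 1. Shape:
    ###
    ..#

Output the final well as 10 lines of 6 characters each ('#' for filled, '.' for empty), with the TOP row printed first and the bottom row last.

Drop 1: T rot0 at col 1 lands with bottom-row=0; cleared 0 line(s) (total 0); column heights now [0 1 2 1 0 0], max=2
Drop 2: Z rot0 at col 0 lands with bottom-row=2; cleared 0 line(s) (total 0); column heights now [4 4 3 1 0 0], max=4
Drop 3: T rot3 at col 1 lands with bottom-row=3; cleared 0 line(s) (total 0); column heights now [4 5 6 1 0 0], max=6
Drop 4: O rot3 at col 3 lands with bottom-row=1; cleared 0 line(s) (total 0); column heights now [4 5 6 3 3 0], max=6
Drop 5: J rot2 at col 1 lands with bottom-row=5; cleared 0 line(s) (total 0); column heights now [4 7 7 7 3 0], max=7

Answer: ......
......
......
.###..
..##..
.##...
###...
.####.
..###.
.###..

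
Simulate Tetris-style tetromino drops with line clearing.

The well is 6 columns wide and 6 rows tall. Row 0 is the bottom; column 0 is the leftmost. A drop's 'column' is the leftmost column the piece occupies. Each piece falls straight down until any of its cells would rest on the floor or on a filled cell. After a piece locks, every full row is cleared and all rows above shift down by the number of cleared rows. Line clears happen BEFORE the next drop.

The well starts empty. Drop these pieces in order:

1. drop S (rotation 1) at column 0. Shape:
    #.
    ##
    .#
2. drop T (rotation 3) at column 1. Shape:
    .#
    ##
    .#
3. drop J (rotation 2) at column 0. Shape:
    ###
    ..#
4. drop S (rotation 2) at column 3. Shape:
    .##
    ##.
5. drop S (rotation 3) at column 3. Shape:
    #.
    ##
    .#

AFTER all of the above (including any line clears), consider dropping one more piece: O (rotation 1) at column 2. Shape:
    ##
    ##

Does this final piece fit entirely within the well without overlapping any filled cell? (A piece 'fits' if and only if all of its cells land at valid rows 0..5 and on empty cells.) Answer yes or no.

Drop 1: S rot1 at col 0 lands with bottom-row=0; cleared 0 line(s) (total 0); column heights now [3 2 0 0 0 0], max=3
Drop 2: T rot3 at col 1 lands with bottom-row=1; cleared 0 line(s) (total 0); column heights now [3 3 4 0 0 0], max=4
Drop 3: J rot2 at col 0 lands with bottom-row=4; cleared 0 line(s) (total 0); column heights now [6 6 6 0 0 0], max=6
Drop 4: S rot2 at col 3 lands with bottom-row=0; cleared 0 line(s) (total 0); column heights now [6 6 6 1 2 2], max=6
Drop 5: S rot3 at col 3 lands with bottom-row=2; cleared 0 line(s) (total 0); column heights now [6 6 6 5 4 2], max=6
Test piece O rot1 at col 2 (width 2): heights before test = [6 6 6 5 4 2]; fits = False

Answer: no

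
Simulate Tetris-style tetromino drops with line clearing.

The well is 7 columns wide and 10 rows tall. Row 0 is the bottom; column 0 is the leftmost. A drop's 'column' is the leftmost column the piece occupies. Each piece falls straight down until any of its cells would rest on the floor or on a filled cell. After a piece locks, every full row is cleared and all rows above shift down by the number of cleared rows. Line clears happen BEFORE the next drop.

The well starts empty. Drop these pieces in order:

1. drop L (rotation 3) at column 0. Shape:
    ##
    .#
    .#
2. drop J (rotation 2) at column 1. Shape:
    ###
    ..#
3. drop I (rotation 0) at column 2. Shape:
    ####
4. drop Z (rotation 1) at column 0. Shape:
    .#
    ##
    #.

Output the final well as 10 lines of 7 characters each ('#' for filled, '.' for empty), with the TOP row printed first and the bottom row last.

Answer: .......
.......
.......
.......
.#.....
######.
####...
##.#...
.#.....
.#.....

Derivation:
Drop 1: L rot3 at col 0 lands with bottom-row=0; cleared 0 line(s) (total 0); column heights now [3 3 0 0 0 0 0], max=3
Drop 2: J rot2 at col 1 lands with bottom-row=2; cleared 0 line(s) (total 0); column heights now [3 4 4 4 0 0 0], max=4
Drop 3: I rot0 at col 2 lands with bottom-row=4; cleared 0 line(s) (total 0); column heights now [3 4 5 5 5 5 0], max=5
Drop 4: Z rot1 at col 0 lands with bottom-row=3; cleared 0 line(s) (total 0); column heights now [5 6 5 5 5 5 0], max=6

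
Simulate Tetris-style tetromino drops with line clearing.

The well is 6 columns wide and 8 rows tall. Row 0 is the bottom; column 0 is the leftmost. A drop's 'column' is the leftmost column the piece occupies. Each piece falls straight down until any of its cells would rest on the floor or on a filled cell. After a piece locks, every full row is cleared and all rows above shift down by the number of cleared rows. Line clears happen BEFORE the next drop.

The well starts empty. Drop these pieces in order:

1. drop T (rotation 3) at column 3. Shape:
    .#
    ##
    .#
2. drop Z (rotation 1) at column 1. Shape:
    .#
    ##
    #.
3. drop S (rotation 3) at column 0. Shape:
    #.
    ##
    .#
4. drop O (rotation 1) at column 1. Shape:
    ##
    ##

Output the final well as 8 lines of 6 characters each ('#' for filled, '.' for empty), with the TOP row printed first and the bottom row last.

Drop 1: T rot3 at col 3 lands with bottom-row=0; cleared 0 line(s) (total 0); column heights now [0 0 0 2 3 0], max=3
Drop 2: Z rot1 at col 1 lands with bottom-row=0; cleared 0 line(s) (total 0); column heights now [0 2 3 2 3 0], max=3
Drop 3: S rot3 at col 0 lands with bottom-row=2; cleared 0 line(s) (total 0); column heights now [5 4 3 2 3 0], max=5
Drop 4: O rot1 at col 1 lands with bottom-row=4; cleared 0 line(s) (total 0); column heights now [5 6 6 2 3 0], max=6

Answer: ......
......
.##...
###...
##....
.##.#.
.####.
.#..#.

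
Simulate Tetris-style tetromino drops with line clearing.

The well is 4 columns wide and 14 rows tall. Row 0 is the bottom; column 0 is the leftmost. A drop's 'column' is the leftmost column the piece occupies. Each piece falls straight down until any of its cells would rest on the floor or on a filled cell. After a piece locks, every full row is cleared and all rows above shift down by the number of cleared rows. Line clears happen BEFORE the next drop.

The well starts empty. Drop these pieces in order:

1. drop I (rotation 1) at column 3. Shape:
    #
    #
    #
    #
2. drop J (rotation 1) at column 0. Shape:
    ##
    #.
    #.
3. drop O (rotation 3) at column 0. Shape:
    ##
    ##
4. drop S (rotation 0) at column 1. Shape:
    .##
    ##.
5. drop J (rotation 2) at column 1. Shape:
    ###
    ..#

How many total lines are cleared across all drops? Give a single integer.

Answer: 0

Derivation:
Drop 1: I rot1 at col 3 lands with bottom-row=0; cleared 0 line(s) (total 0); column heights now [0 0 0 4], max=4
Drop 2: J rot1 at col 0 lands with bottom-row=0; cleared 0 line(s) (total 0); column heights now [3 3 0 4], max=4
Drop 3: O rot3 at col 0 lands with bottom-row=3; cleared 0 line(s) (total 0); column heights now [5 5 0 4], max=5
Drop 4: S rot0 at col 1 lands with bottom-row=5; cleared 0 line(s) (total 0); column heights now [5 6 7 7], max=7
Drop 5: J rot2 at col 1 lands with bottom-row=7; cleared 0 line(s) (total 0); column heights now [5 9 9 9], max=9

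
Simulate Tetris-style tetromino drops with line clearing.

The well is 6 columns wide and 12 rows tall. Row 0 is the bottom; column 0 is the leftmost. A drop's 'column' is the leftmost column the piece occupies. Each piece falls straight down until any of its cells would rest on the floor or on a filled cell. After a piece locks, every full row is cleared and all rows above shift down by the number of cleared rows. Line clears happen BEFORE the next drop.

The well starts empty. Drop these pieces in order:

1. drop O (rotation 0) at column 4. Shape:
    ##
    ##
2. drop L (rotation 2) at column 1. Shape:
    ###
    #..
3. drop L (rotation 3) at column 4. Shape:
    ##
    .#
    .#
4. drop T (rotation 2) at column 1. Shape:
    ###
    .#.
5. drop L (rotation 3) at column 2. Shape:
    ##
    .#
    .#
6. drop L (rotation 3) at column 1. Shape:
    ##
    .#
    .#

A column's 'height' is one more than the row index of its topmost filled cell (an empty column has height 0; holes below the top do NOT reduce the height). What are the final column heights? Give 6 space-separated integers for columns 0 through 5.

Answer: 0 10 10 7 5 5

Derivation:
Drop 1: O rot0 at col 4 lands with bottom-row=0; cleared 0 line(s) (total 0); column heights now [0 0 0 0 2 2], max=2
Drop 2: L rot2 at col 1 lands with bottom-row=0; cleared 0 line(s) (total 0); column heights now [0 2 2 2 2 2], max=2
Drop 3: L rot3 at col 4 lands with bottom-row=2; cleared 0 line(s) (total 0); column heights now [0 2 2 2 5 5], max=5
Drop 4: T rot2 at col 1 lands with bottom-row=2; cleared 0 line(s) (total 0); column heights now [0 4 4 4 5 5], max=5
Drop 5: L rot3 at col 2 lands with bottom-row=4; cleared 0 line(s) (total 0); column heights now [0 4 7 7 5 5], max=7
Drop 6: L rot3 at col 1 lands with bottom-row=7; cleared 0 line(s) (total 0); column heights now [0 10 10 7 5 5], max=10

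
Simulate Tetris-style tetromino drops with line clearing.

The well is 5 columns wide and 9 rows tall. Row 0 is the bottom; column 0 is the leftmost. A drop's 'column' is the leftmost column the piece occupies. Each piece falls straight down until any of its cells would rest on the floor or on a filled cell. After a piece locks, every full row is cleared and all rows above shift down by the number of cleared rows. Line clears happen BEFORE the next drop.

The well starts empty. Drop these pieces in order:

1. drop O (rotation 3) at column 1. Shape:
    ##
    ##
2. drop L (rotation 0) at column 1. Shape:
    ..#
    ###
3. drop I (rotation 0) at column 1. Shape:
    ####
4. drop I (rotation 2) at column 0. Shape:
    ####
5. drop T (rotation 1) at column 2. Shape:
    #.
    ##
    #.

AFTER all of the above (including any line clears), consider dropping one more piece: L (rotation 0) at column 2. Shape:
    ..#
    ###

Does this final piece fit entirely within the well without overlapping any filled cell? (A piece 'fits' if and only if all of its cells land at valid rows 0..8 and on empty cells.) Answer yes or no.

Drop 1: O rot3 at col 1 lands with bottom-row=0; cleared 0 line(s) (total 0); column heights now [0 2 2 0 0], max=2
Drop 2: L rot0 at col 1 lands with bottom-row=2; cleared 0 line(s) (total 0); column heights now [0 3 3 4 0], max=4
Drop 3: I rot0 at col 1 lands with bottom-row=4; cleared 0 line(s) (total 0); column heights now [0 5 5 5 5], max=5
Drop 4: I rot2 at col 0 lands with bottom-row=5; cleared 0 line(s) (total 0); column heights now [6 6 6 6 5], max=6
Drop 5: T rot1 at col 2 lands with bottom-row=6; cleared 0 line(s) (total 0); column heights now [6 6 9 8 5], max=9
Test piece L rot0 at col 2 (width 3): heights before test = [6 6 9 8 5]; fits = False

Answer: no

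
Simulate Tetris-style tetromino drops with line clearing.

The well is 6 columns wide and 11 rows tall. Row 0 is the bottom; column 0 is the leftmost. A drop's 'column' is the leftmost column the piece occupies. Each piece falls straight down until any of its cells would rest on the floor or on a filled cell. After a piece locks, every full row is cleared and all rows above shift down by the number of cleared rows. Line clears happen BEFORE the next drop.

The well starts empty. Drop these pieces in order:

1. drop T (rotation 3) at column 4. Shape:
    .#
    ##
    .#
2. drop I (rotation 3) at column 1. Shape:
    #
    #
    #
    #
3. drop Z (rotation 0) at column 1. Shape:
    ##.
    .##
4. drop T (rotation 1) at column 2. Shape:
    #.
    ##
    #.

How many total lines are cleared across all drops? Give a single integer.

Answer: 0

Derivation:
Drop 1: T rot3 at col 4 lands with bottom-row=0; cleared 0 line(s) (total 0); column heights now [0 0 0 0 2 3], max=3
Drop 2: I rot3 at col 1 lands with bottom-row=0; cleared 0 line(s) (total 0); column heights now [0 4 0 0 2 3], max=4
Drop 3: Z rot0 at col 1 lands with bottom-row=3; cleared 0 line(s) (total 0); column heights now [0 5 5 4 2 3], max=5
Drop 4: T rot1 at col 2 lands with bottom-row=5; cleared 0 line(s) (total 0); column heights now [0 5 8 7 2 3], max=8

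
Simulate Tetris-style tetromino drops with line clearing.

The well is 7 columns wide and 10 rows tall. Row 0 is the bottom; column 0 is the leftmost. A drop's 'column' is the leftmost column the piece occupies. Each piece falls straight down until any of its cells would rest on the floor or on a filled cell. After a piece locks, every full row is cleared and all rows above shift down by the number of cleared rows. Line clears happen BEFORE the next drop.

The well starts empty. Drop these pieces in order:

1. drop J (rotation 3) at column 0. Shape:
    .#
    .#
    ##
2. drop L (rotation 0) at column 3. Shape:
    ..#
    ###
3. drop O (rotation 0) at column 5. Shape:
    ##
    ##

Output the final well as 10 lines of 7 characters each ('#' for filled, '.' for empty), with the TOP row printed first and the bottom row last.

Answer: .......
.......
.......
.......
.......
.......
.....##
.#...##
.#...#.
##.###.

Derivation:
Drop 1: J rot3 at col 0 lands with bottom-row=0; cleared 0 line(s) (total 0); column heights now [1 3 0 0 0 0 0], max=3
Drop 2: L rot0 at col 3 lands with bottom-row=0; cleared 0 line(s) (total 0); column heights now [1 3 0 1 1 2 0], max=3
Drop 3: O rot0 at col 5 lands with bottom-row=2; cleared 0 line(s) (total 0); column heights now [1 3 0 1 1 4 4], max=4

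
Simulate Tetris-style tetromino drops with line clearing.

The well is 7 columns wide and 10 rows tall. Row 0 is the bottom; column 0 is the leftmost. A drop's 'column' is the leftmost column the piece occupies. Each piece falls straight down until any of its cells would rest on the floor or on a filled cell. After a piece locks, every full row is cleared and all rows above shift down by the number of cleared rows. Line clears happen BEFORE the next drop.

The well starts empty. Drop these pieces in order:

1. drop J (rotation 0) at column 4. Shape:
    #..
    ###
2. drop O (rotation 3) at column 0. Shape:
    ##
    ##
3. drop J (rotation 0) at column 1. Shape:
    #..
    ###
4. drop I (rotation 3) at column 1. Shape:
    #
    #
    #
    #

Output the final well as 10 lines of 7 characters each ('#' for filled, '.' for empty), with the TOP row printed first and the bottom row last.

Answer: .......
.......
.#.....
.#.....
.#.....
.#.....
.#.....
.###...
##..#..
##..###

Derivation:
Drop 1: J rot0 at col 4 lands with bottom-row=0; cleared 0 line(s) (total 0); column heights now [0 0 0 0 2 1 1], max=2
Drop 2: O rot3 at col 0 lands with bottom-row=0; cleared 0 line(s) (total 0); column heights now [2 2 0 0 2 1 1], max=2
Drop 3: J rot0 at col 1 lands with bottom-row=2; cleared 0 line(s) (total 0); column heights now [2 4 3 3 2 1 1], max=4
Drop 4: I rot3 at col 1 lands with bottom-row=4; cleared 0 line(s) (total 0); column heights now [2 8 3 3 2 1 1], max=8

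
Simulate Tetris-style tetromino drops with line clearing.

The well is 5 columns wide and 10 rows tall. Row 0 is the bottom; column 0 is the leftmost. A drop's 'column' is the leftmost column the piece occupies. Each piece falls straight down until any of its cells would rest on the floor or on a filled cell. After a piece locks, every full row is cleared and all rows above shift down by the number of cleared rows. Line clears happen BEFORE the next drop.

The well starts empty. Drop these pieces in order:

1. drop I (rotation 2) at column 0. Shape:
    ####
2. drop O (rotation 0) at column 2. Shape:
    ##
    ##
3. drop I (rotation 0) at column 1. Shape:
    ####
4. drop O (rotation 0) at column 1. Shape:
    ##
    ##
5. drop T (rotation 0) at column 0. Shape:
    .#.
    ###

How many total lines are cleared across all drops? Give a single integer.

Answer: 0

Derivation:
Drop 1: I rot2 at col 0 lands with bottom-row=0; cleared 0 line(s) (total 0); column heights now [1 1 1 1 0], max=1
Drop 2: O rot0 at col 2 lands with bottom-row=1; cleared 0 line(s) (total 0); column heights now [1 1 3 3 0], max=3
Drop 3: I rot0 at col 1 lands with bottom-row=3; cleared 0 line(s) (total 0); column heights now [1 4 4 4 4], max=4
Drop 4: O rot0 at col 1 lands with bottom-row=4; cleared 0 line(s) (total 0); column heights now [1 6 6 4 4], max=6
Drop 5: T rot0 at col 0 lands with bottom-row=6; cleared 0 line(s) (total 0); column heights now [7 8 7 4 4], max=8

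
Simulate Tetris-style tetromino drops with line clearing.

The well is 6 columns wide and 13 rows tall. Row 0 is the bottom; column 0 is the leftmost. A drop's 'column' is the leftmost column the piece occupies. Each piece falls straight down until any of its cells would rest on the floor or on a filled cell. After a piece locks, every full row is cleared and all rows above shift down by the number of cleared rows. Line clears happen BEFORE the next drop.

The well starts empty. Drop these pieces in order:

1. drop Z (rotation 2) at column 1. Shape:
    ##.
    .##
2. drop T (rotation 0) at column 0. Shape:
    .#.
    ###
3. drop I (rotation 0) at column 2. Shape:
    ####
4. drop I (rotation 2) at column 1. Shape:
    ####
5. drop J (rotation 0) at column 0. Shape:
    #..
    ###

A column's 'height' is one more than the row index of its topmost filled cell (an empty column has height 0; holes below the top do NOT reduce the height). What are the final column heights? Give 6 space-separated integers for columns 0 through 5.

Answer: 7 6 6 5 5 4

Derivation:
Drop 1: Z rot2 at col 1 lands with bottom-row=0; cleared 0 line(s) (total 0); column heights now [0 2 2 1 0 0], max=2
Drop 2: T rot0 at col 0 lands with bottom-row=2; cleared 0 line(s) (total 0); column heights now [3 4 3 1 0 0], max=4
Drop 3: I rot0 at col 2 lands with bottom-row=3; cleared 0 line(s) (total 0); column heights now [3 4 4 4 4 4], max=4
Drop 4: I rot2 at col 1 lands with bottom-row=4; cleared 0 line(s) (total 0); column heights now [3 5 5 5 5 4], max=5
Drop 5: J rot0 at col 0 lands with bottom-row=5; cleared 0 line(s) (total 0); column heights now [7 6 6 5 5 4], max=7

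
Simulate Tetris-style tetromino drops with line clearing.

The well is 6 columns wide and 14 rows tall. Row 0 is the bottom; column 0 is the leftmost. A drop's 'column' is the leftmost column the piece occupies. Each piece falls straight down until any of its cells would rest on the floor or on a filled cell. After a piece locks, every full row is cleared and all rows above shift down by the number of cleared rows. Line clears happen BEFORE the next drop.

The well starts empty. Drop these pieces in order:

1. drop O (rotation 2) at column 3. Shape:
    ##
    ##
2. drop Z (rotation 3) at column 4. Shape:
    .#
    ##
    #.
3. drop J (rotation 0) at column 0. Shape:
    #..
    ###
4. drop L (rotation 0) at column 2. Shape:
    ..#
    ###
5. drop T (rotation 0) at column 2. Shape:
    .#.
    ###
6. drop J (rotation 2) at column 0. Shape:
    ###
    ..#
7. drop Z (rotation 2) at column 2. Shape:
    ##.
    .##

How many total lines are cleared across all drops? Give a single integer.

Drop 1: O rot2 at col 3 lands with bottom-row=0; cleared 0 line(s) (total 0); column heights now [0 0 0 2 2 0], max=2
Drop 2: Z rot3 at col 4 lands with bottom-row=2; cleared 0 line(s) (total 0); column heights now [0 0 0 2 4 5], max=5
Drop 3: J rot0 at col 0 lands with bottom-row=0; cleared 0 line(s) (total 0); column heights now [2 1 1 2 4 5], max=5
Drop 4: L rot0 at col 2 lands with bottom-row=4; cleared 0 line(s) (total 0); column heights now [2 1 5 5 6 5], max=6
Drop 5: T rot0 at col 2 lands with bottom-row=6; cleared 0 line(s) (total 0); column heights now [2 1 7 8 7 5], max=8
Drop 6: J rot2 at col 0 lands with bottom-row=7; cleared 0 line(s) (total 0); column heights now [9 9 9 8 7 5], max=9
Drop 7: Z rot2 at col 2 lands with bottom-row=8; cleared 0 line(s) (total 0); column heights now [9 9 10 10 9 5], max=10

Answer: 0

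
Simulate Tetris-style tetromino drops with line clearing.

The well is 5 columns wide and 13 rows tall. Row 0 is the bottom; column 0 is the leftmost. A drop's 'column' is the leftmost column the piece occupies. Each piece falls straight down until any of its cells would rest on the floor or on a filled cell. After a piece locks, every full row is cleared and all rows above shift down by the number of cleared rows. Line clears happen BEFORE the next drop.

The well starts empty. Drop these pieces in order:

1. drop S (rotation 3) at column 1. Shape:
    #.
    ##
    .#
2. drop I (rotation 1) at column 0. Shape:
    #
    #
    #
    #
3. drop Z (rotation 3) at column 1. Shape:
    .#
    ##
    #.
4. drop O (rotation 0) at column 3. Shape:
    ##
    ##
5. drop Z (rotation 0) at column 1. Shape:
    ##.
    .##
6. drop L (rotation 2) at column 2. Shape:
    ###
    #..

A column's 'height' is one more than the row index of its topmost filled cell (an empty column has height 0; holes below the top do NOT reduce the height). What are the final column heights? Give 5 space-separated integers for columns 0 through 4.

Answer: 3 7 9 9 9

Derivation:
Drop 1: S rot3 at col 1 lands with bottom-row=0; cleared 0 line(s) (total 0); column heights now [0 3 2 0 0], max=3
Drop 2: I rot1 at col 0 lands with bottom-row=0; cleared 0 line(s) (total 0); column heights now [4 3 2 0 0], max=4
Drop 3: Z rot3 at col 1 lands with bottom-row=3; cleared 0 line(s) (total 0); column heights now [4 5 6 0 0], max=6
Drop 4: O rot0 at col 3 lands with bottom-row=0; cleared 1 line(s) (total 1); column heights now [3 4 5 1 1], max=5
Drop 5: Z rot0 at col 1 lands with bottom-row=5; cleared 0 line(s) (total 1); column heights now [3 7 7 6 1], max=7
Drop 6: L rot2 at col 2 lands with bottom-row=7; cleared 0 line(s) (total 1); column heights now [3 7 9 9 9], max=9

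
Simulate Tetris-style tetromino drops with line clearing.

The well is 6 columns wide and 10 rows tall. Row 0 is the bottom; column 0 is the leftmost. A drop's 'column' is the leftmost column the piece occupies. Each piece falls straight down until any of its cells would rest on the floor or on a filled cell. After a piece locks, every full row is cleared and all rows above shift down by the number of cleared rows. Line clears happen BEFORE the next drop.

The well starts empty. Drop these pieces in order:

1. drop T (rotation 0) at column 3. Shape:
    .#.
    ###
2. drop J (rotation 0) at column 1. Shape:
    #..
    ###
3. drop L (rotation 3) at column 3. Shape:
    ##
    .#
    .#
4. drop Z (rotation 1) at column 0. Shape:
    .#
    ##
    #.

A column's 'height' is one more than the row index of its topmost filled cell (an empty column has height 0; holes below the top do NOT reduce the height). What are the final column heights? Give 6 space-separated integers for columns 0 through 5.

Answer: 4 5 2 5 5 1

Derivation:
Drop 1: T rot0 at col 3 lands with bottom-row=0; cleared 0 line(s) (total 0); column heights now [0 0 0 1 2 1], max=2
Drop 2: J rot0 at col 1 lands with bottom-row=1; cleared 0 line(s) (total 0); column heights now [0 3 2 2 2 1], max=3
Drop 3: L rot3 at col 3 lands with bottom-row=2; cleared 0 line(s) (total 0); column heights now [0 3 2 5 5 1], max=5
Drop 4: Z rot1 at col 0 lands with bottom-row=2; cleared 0 line(s) (total 0); column heights now [4 5 2 5 5 1], max=5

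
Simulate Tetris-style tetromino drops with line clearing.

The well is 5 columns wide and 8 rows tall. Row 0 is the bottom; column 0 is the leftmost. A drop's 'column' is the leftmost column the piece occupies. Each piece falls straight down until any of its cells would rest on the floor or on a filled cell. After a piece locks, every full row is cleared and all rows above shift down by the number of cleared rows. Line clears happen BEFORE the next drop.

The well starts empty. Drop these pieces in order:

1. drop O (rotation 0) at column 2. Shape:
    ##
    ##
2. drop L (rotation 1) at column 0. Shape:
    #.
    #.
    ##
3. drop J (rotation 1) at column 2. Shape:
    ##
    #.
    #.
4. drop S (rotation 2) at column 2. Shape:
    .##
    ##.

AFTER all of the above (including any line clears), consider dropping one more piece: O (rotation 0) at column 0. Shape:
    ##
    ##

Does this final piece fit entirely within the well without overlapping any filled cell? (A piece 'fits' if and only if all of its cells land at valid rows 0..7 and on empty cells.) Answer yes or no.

Drop 1: O rot0 at col 2 lands with bottom-row=0; cleared 0 line(s) (total 0); column heights now [0 0 2 2 0], max=2
Drop 2: L rot1 at col 0 lands with bottom-row=0; cleared 0 line(s) (total 0); column heights now [3 1 2 2 0], max=3
Drop 3: J rot1 at col 2 lands with bottom-row=2; cleared 0 line(s) (total 0); column heights now [3 1 5 5 0], max=5
Drop 4: S rot2 at col 2 lands with bottom-row=5; cleared 0 line(s) (total 0); column heights now [3 1 6 7 7], max=7
Test piece O rot0 at col 0 (width 2): heights before test = [3 1 6 7 7]; fits = True

Answer: yes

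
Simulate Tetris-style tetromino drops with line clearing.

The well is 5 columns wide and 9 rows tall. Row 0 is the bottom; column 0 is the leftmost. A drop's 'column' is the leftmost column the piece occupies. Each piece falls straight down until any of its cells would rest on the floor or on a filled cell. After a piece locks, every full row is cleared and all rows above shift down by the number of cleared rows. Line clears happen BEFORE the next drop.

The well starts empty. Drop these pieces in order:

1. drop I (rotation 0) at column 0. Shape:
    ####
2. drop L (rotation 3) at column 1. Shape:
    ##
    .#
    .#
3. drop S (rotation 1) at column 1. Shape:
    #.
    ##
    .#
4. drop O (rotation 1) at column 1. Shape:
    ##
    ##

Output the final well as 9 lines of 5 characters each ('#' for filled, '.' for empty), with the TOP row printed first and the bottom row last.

Drop 1: I rot0 at col 0 lands with bottom-row=0; cleared 0 line(s) (total 0); column heights now [1 1 1 1 0], max=1
Drop 2: L rot3 at col 1 lands with bottom-row=1; cleared 0 line(s) (total 0); column heights now [1 4 4 1 0], max=4
Drop 3: S rot1 at col 1 lands with bottom-row=4; cleared 0 line(s) (total 0); column heights now [1 7 6 1 0], max=7
Drop 4: O rot1 at col 1 lands with bottom-row=7; cleared 0 line(s) (total 0); column heights now [1 9 9 1 0], max=9

Answer: .##..
.##..
.#...
.##..
..#..
.##..
..#..
..#..
####.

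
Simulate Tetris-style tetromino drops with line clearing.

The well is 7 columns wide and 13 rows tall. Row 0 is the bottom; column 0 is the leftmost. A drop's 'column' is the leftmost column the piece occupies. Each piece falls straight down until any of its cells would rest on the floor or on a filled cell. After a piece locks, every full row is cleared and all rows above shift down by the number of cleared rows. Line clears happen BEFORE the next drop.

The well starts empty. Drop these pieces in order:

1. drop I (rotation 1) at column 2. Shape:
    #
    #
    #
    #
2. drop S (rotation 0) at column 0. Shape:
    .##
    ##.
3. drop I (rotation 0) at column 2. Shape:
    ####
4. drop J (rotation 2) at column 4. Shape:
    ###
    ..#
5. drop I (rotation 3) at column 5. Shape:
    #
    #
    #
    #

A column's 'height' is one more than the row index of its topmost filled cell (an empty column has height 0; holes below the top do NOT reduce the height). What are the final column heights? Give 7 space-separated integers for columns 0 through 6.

Drop 1: I rot1 at col 2 lands with bottom-row=0; cleared 0 line(s) (total 0); column heights now [0 0 4 0 0 0 0], max=4
Drop 2: S rot0 at col 0 lands with bottom-row=3; cleared 0 line(s) (total 0); column heights now [4 5 5 0 0 0 0], max=5
Drop 3: I rot0 at col 2 lands with bottom-row=5; cleared 0 line(s) (total 0); column heights now [4 5 6 6 6 6 0], max=6
Drop 4: J rot2 at col 4 lands with bottom-row=5; cleared 0 line(s) (total 0); column heights now [4 5 6 6 7 7 7], max=7
Drop 5: I rot3 at col 5 lands with bottom-row=7; cleared 0 line(s) (total 0); column heights now [4 5 6 6 7 11 7], max=11

Answer: 4 5 6 6 7 11 7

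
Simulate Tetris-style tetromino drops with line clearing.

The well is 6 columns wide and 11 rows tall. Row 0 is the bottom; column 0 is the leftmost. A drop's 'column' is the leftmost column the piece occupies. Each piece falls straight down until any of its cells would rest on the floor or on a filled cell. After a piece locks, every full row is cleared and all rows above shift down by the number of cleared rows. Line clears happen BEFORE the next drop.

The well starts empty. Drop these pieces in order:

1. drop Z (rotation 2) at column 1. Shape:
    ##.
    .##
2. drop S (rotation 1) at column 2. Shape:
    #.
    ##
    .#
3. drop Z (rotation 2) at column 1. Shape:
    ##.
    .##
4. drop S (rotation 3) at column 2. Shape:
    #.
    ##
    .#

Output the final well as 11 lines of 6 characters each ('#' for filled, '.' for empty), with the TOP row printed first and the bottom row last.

Answer: ......
......
......
..#...
..##..
.###..
..##..
..#...
..##..
.###..
..##..

Derivation:
Drop 1: Z rot2 at col 1 lands with bottom-row=0; cleared 0 line(s) (total 0); column heights now [0 2 2 1 0 0], max=2
Drop 2: S rot1 at col 2 lands with bottom-row=1; cleared 0 line(s) (total 0); column heights now [0 2 4 3 0 0], max=4
Drop 3: Z rot2 at col 1 lands with bottom-row=4; cleared 0 line(s) (total 0); column heights now [0 6 6 5 0 0], max=6
Drop 4: S rot3 at col 2 lands with bottom-row=5; cleared 0 line(s) (total 0); column heights now [0 6 8 7 0 0], max=8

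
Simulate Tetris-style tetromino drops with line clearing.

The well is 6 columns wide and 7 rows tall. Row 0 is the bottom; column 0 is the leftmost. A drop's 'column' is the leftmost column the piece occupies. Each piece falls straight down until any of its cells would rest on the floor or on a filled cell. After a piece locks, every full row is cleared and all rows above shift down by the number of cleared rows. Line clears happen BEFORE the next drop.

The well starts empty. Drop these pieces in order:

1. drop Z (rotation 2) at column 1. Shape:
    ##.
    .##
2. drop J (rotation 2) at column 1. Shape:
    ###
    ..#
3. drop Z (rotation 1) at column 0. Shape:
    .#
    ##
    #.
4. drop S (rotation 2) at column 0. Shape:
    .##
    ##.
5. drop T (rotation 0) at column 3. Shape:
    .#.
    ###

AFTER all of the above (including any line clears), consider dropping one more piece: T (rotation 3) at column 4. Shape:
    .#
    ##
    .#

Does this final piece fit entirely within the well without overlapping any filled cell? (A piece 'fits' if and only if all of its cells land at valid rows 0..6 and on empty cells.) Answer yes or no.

Drop 1: Z rot2 at col 1 lands with bottom-row=0; cleared 0 line(s) (total 0); column heights now [0 2 2 1 0 0], max=2
Drop 2: J rot2 at col 1 lands with bottom-row=1; cleared 0 line(s) (total 0); column heights now [0 3 3 3 0 0], max=3
Drop 3: Z rot1 at col 0 lands with bottom-row=2; cleared 0 line(s) (total 0); column heights now [4 5 3 3 0 0], max=5
Drop 4: S rot2 at col 0 lands with bottom-row=5; cleared 0 line(s) (total 0); column heights now [6 7 7 3 0 0], max=7
Drop 5: T rot0 at col 3 lands with bottom-row=3; cleared 0 line(s) (total 0); column heights now [6 7 7 4 5 4], max=7
Test piece T rot3 at col 4 (width 2): heights before test = [6 7 7 4 5 4]; fits = True

Answer: yes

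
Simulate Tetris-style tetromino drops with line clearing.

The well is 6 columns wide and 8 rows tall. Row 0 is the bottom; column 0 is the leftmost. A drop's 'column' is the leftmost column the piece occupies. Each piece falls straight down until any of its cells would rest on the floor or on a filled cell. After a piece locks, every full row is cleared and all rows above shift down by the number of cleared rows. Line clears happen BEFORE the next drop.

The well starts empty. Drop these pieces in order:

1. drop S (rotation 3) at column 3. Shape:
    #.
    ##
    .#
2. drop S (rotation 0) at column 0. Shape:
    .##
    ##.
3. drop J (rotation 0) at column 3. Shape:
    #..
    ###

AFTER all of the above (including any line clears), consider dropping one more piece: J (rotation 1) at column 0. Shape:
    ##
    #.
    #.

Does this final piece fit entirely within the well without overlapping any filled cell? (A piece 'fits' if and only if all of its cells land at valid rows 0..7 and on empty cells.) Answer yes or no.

Drop 1: S rot3 at col 3 lands with bottom-row=0; cleared 0 line(s) (total 0); column heights now [0 0 0 3 2 0], max=3
Drop 2: S rot0 at col 0 lands with bottom-row=0; cleared 0 line(s) (total 0); column heights now [1 2 2 3 2 0], max=3
Drop 3: J rot0 at col 3 lands with bottom-row=3; cleared 0 line(s) (total 0); column heights now [1 2 2 5 4 4], max=5
Test piece J rot1 at col 0 (width 2): heights before test = [1 2 2 5 4 4]; fits = True

Answer: yes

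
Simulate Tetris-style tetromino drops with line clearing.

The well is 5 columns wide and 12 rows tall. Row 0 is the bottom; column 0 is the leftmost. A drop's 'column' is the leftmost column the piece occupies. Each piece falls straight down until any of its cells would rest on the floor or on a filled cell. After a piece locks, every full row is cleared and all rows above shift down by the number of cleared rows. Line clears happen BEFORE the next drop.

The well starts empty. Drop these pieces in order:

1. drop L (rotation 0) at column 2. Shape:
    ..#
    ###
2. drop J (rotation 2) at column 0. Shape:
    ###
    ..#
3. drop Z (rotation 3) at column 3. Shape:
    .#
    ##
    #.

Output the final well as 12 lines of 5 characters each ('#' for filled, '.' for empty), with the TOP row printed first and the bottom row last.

Drop 1: L rot0 at col 2 lands with bottom-row=0; cleared 0 line(s) (total 0); column heights now [0 0 1 1 2], max=2
Drop 2: J rot2 at col 0 lands with bottom-row=1; cleared 0 line(s) (total 0); column heights now [3 3 3 1 2], max=3
Drop 3: Z rot3 at col 3 lands with bottom-row=1; cleared 1 line(s) (total 1); column heights now [0 0 2 2 3], max=3

Answer: .....
.....
.....
.....
.....
.....
.....
.....
.....
....#
..###
..###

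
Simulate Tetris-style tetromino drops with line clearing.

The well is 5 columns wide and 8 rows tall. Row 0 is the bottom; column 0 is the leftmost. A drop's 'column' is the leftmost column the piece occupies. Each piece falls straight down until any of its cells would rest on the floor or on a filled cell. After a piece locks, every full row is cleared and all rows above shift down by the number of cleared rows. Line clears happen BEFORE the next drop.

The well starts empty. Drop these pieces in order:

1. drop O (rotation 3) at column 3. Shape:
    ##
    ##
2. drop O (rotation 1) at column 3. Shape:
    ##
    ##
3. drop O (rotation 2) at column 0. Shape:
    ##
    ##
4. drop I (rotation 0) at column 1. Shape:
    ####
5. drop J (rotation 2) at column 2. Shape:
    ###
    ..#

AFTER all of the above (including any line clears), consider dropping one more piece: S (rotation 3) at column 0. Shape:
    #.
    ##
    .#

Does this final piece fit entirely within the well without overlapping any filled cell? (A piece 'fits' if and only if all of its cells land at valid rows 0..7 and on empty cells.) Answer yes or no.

Drop 1: O rot3 at col 3 lands with bottom-row=0; cleared 0 line(s) (total 0); column heights now [0 0 0 2 2], max=2
Drop 2: O rot1 at col 3 lands with bottom-row=2; cleared 0 line(s) (total 0); column heights now [0 0 0 4 4], max=4
Drop 3: O rot2 at col 0 lands with bottom-row=0; cleared 0 line(s) (total 0); column heights now [2 2 0 4 4], max=4
Drop 4: I rot0 at col 1 lands with bottom-row=4; cleared 0 line(s) (total 0); column heights now [2 5 5 5 5], max=5
Drop 5: J rot2 at col 2 lands with bottom-row=5; cleared 0 line(s) (total 0); column heights now [2 5 7 7 7], max=7
Test piece S rot3 at col 0 (width 2): heights before test = [2 5 7 7 7]; fits = True

Answer: yes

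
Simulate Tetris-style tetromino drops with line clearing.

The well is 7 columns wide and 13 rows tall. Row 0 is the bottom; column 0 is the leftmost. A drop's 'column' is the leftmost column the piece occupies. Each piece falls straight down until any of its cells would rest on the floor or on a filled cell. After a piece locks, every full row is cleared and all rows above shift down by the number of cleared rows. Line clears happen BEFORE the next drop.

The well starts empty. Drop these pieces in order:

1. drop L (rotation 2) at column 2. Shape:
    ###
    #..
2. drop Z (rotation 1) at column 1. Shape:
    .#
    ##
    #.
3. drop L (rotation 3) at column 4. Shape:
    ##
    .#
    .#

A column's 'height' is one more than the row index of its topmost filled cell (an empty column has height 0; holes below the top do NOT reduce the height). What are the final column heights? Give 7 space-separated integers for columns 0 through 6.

Answer: 0 3 4 2 3 3 0

Derivation:
Drop 1: L rot2 at col 2 lands with bottom-row=0; cleared 0 line(s) (total 0); column heights now [0 0 2 2 2 0 0], max=2
Drop 2: Z rot1 at col 1 lands with bottom-row=1; cleared 0 line(s) (total 0); column heights now [0 3 4 2 2 0 0], max=4
Drop 3: L rot3 at col 4 lands with bottom-row=0; cleared 0 line(s) (total 0); column heights now [0 3 4 2 3 3 0], max=4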